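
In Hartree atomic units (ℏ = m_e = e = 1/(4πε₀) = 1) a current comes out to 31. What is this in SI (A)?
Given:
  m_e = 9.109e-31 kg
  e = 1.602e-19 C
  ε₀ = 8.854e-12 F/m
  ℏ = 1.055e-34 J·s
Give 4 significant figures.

0.2050 A

One atomic unit of electric current: I_au = e E_h/ℏ = m_e e⁵/((4πε₀)²ℏ³) = 6.612e-3 A.
31 × 6.612e-3 A = 0.2050 A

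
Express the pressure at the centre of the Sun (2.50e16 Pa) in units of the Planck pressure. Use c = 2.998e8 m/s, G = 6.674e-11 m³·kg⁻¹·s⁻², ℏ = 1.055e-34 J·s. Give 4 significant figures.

Planck pressure: p_P = c⁷/(ℏG²) = 4.632e113 Pa.
2.50e16 / 4.632e113 = 5.397e-98

5.397e-98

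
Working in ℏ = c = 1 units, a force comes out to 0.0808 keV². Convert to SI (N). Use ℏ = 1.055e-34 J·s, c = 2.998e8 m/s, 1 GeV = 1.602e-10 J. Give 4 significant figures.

6.556e-8 N

Force is [E]/[L] = [E]²/(ℏc); restore (ℏc)⁻¹.
1 GeV² → 1/(ℏc) × (1 GeV in J)² = 8.114e5 N.
Convert the energy scale: 0.0808 keV² = 8.08e-14 GeV².
Result: 8.08e-14 × 8.114e5 = 6.556e-8 N.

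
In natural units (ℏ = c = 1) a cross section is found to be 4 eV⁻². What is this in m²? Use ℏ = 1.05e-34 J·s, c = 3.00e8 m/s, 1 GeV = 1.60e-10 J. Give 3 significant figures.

1.55e-13 m²

Area is [L]² = [E]⁻²·(ℏc)²; restore (ℏc)².
1 GeV⁻² → (ℏc)² × (1 GeV in J)⁻² = 3.88e-32 m².
Convert the energy scale: 4 eV⁻² = 4.00e18 GeV⁻².
Result: 4.00e18 × 3.88e-32 = 1.55e-13 m².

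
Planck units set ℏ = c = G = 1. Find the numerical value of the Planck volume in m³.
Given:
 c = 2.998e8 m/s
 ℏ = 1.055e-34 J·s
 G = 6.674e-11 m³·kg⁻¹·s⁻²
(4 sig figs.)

4.224e-105 m³

Dimensional analysis gives V_P = (ℏG/c³)^(3/2).
  = √(1.784e-209)
  = 4.224e-105 m³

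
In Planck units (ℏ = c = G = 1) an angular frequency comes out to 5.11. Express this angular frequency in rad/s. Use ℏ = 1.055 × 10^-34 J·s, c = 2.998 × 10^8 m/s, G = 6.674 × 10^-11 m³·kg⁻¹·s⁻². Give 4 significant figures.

9.477 × 10^43 rad/s

One Planck angular frequency: ω_P = √(c⁵/(ℏG)) = 1.855 × 10^43 rad/s.
5.11 × 1.855 × 10^43 rad/s = 9.477 × 10^43 rad/s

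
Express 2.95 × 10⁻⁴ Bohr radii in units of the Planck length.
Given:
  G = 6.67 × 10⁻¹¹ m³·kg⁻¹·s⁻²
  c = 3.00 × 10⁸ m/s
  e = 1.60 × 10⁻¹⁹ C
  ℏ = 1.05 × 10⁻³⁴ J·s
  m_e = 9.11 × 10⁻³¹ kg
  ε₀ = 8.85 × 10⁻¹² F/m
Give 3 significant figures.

Bohr radius: a₀ = 4πε₀ℏ²/(m_e e²) = 5.26 × 10⁻¹¹ m
Planck length: ℓ_P = √(ℏG/c³) = 1.61 × 10⁻³⁵ m
2.95 × 10⁻⁴ × 5.26 × 10⁻¹¹ / 1.61 × 10⁻³⁵ = 9.63 × 10²⁰

9.63 × 10²⁰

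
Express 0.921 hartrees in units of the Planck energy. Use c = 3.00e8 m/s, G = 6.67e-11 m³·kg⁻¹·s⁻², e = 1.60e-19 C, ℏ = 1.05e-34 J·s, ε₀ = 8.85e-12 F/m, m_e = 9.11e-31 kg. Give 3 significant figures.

hartree: E_h = m_e e⁴/(4πε₀ℏ)² = 4.38e-18 J
Planck energy: E_P = √(ℏc⁵/G) = 1.96e9 J
0.921 × 4.38e-18 / 1.96e9 = 2.06e-27

2.06e-27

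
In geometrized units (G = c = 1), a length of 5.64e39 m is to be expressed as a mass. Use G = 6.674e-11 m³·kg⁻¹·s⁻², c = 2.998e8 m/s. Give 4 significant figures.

Length → mass via c²/G.
5.64e39 m × (c²/G) = 7.595e66 kg

7.595e66 kg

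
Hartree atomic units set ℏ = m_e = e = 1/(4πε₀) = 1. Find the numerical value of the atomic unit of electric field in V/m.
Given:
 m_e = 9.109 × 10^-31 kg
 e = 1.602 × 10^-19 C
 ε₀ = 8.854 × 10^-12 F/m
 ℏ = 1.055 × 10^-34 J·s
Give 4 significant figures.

5.131 × 10^11 V/m

The unique combination of the constants set to 1 with dimensions of electric field is E_au = E_h/(e a₀) = m_e²e⁵/((4πε₀)³ℏ⁴).
E_h = 4.354 × 10^-18 J
a₀ = 5.297 × 10^-11 m
E_h/(e·a₀) = 5.131 × 10^11 V/m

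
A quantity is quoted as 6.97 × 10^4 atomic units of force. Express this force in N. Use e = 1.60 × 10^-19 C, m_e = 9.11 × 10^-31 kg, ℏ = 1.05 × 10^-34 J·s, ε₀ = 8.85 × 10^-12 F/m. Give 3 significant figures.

5.80 × 10^-3 N

One atomic unit of force: F_au = E_h/a₀ = m_e²e⁶/((4πε₀)³ℏ⁴) = 8.33 × 10^-8 N.
6.97 × 10^4 × 8.33 × 10^-8 N = 5.80 × 10^-3 N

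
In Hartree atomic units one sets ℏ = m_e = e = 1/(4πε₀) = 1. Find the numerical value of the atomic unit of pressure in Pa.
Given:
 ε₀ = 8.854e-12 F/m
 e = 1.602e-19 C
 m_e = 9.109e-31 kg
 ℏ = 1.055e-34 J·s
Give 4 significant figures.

2.929e13 Pa

P_au = E_h/a₀³ = m_e⁴e¹⁰/((4πε₀)⁵ℏ⁸)
E_h = 4.354e-18 J
a₀ = 5.297e-11 m
E_h/a₀³ = 2.929e13 Pa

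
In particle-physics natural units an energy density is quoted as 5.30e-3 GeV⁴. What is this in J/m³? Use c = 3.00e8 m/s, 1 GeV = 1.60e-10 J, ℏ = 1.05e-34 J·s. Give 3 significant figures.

1.11e35 J/m³

[E]/[L]³ = [E]⁴/(ℏc)³; restore (ℏc)⁻³.
1 GeV⁴ → 1/(ℏc)³ × (1 GeV in J)⁴ = 2.10e37 J/m³.
Result: 5.30e-3 × 2.10e37 = 1.11e35 J/m³.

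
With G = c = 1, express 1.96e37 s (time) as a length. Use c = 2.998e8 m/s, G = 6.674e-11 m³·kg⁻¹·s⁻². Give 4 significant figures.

Time → length via c.
1.96e37 s × (c) = 5.876e45 m

5.876e45 m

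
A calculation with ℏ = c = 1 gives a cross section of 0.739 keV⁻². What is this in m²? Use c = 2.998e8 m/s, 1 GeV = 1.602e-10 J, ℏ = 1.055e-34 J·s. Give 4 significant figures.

Area is [L]² = [E]⁻²·(ℏc)²; restore (ℏc)².
1 GeV⁻² → (ℏc)² × (1 GeV in J)⁻² = 3.898e-32 m².
Convert the energy scale: 0.739 keV⁻² = 7.39e11 GeV⁻².
Result: 7.39e11 × 3.898e-32 = 2.881e-20 m².

2.881e-20 m²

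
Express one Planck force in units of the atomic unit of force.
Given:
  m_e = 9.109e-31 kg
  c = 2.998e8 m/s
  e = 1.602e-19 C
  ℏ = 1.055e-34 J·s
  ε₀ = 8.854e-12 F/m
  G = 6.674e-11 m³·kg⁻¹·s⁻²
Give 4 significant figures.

1.473e51

Planck force: F_P = c⁴/G = 1.210e44 N
atomic unit of force: F_au = E_h/a₀ = m_e²e⁶/((4πε₀)³ℏ⁴) = 8.220e-8 N
ratio = 1.210e44 / 8.220e-8 = 1.473e51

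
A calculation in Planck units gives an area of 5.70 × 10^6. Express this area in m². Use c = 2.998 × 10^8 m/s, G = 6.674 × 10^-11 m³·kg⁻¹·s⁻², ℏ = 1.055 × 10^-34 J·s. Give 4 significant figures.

1.489 × 10^-63 m²

One Planck area: A_P = ℏG/c³ = 2.613 × 10^-70 m².
5.70 × 10^6 × 2.613 × 10^-70 m² = 1.489 × 10^-63 m²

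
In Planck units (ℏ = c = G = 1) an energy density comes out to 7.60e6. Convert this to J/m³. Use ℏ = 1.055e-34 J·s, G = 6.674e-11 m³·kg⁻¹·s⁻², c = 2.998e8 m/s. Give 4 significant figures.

3.521e120 J/m³

One Planck energy density: u_P = c⁷/(ℏG²) = 4.632e113 J/m³.
7.60e6 × 4.632e113 J/m³ = 3.521e120 J/m³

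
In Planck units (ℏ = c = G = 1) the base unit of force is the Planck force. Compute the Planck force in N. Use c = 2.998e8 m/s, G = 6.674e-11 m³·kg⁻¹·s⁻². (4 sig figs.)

1.210e44 N

F_P = c⁴/G
  = 8.078e33 / 6.674e-11
  = 1.210e44 N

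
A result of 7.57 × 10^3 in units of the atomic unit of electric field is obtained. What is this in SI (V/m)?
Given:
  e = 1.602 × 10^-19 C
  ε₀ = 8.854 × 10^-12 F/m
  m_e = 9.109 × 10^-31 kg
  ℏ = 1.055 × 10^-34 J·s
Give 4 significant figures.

One atomic unit of electric field: E_au = E_h/(e a₀) = m_e²e⁵/((4πε₀)³ℏ⁴) = 5.131 × 10^11 V/m.
7.57 × 10^3 × 5.131 × 10^11 V/m = 3.884 × 10^15 V/m

3.884 × 10^15 V/m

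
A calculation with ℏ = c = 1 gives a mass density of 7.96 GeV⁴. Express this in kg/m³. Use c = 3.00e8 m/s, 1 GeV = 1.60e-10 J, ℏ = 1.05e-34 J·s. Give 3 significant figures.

1.85e21 kg/m³

Mass density is [E]/(c²[L]³) = [E]⁴/(ℏ³c⁵).
1 GeV⁴ → 1/(ℏ³c⁵) × (1 GeV in J)⁴ = 2.33e20 kg/m³.
Result: 7.96 × 2.33e20 = 1.85e21 kg/m³.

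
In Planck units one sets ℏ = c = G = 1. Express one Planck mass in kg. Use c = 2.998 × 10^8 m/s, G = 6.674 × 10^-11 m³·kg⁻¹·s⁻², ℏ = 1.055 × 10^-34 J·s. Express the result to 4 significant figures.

m_P = √(ℏc/G)
  = √(4.739 × 10^-16)
  = 2.177 × 10^-8 kg

2.177 × 10^-8 kg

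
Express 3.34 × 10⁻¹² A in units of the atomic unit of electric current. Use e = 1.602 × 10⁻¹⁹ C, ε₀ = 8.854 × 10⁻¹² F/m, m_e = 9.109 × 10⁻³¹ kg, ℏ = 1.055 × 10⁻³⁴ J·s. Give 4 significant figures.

atomic unit of electric current: I_au = e E_h/ℏ = m_e e⁵/((4πε₀)²ℏ³) = 6.612 × 10⁻³ A.
3.34 × 10⁻¹² / 6.612 × 10⁻³ = 5.051 × 10⁻¹⁰

5.051 × 10⁻¹⁰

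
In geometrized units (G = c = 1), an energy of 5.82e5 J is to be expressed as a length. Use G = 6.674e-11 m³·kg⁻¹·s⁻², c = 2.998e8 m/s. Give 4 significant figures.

Energy → length via G/c⁴.
5.82e5 J × (G/c⁴) = 4.808e-39 m

4.808e-39 m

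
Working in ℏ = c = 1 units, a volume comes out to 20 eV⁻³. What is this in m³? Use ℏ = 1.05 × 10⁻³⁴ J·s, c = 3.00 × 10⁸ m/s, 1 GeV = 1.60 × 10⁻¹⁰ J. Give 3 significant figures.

Volume is [L]³ = [E]⁻³·(ℏc)³.
1 GeV⁻³ → (ℏc)³ × (1 GeV in J)⁻³ = 7.63 × 10⁻⁴⁸ m³.
Convert the energy scale: 20 eV⁻³ = 2.00 × 10²⁸ GeV⁻³.
Result: 2.00 × 10²⁸ × 7.63 × 10⁻⁴⁸ = 1.53 × 10⁻¹⁹ m³.

1.53 × 10⁻¹⁹ m³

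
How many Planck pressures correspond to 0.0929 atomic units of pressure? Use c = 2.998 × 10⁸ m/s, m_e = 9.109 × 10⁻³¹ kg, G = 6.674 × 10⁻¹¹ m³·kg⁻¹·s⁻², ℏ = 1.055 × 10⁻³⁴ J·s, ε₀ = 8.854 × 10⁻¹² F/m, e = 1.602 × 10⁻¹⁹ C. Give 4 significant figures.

atomic unit of pressure: P_au = E_h/a₀³ = m_e⁴e¹⁰/((4πε₀)⁵ℏ⁸) = 2.929 × 10¹³ Pa
Planck pressure: p_P = c⁷/(ℏG²) = 4.632 × 10¹¹³ Pa
0.0929 × 2.929 × 10¹³ / 4.632 × 10¹¹³ = 5.874 × 10⁻¹⁰²

5.874 × 10⁻¹⁰²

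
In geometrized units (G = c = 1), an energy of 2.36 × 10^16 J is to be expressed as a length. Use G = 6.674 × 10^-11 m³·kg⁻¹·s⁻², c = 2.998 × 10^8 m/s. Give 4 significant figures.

1.950 × 10^-28 m

Energy → length via G/c⁴.
2.36 × 10^16 J × (G/c⁴) = 1.950 × 10^-28 m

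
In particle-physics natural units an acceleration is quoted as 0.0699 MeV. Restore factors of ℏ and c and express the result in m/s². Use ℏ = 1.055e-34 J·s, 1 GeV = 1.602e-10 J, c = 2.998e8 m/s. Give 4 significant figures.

3.182e28 m/s²

Acceleration is [L]/[T]² = c·[E]/ℏ.
1 GeV → c/ℏ × (1 GeV in J) = 4.552e32 m/s².
Convert the energy scale: 0.0699 MeV = 6.99e-5 GeV.
Result: 6.99e-5 × 4.552e32 = 3.182e28 m/s².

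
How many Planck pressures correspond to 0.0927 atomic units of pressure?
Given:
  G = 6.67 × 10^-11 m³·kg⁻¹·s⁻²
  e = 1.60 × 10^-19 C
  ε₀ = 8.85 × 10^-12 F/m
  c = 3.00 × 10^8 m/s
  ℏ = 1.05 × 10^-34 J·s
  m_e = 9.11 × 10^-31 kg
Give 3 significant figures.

5.97 × 10^-102

atomic unit of pressure: P_au = E_h/a₀³ = m_e⁴e¹⁰/((4πε₀)⁵ℏ⁸) = 3.01 × 10^13 Pa
Planck pressure: p_P = c⁷/(ℏG²) = 4.68 × 10^113 Pa
0.0927 × 3.01 × 10^13 / 4.68 × 10^113 = 5.97 × 10^-102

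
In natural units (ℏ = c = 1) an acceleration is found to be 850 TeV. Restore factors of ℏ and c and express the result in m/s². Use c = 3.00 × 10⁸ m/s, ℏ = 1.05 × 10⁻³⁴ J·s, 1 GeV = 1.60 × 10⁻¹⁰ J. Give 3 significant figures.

3.89 × 10³⁸ m/s²

Acceleration is [L]/[T]² = c·[E]/ℏ.
1 GeV → c/ℏ × (1 GeV in J) = 4.57 × 10³² m/s².
Convert the energy scale: 850 TeV = 8.50 × 10⁵ GeV.
Result: 8.50 × 10⁵ × 4.57 × 10³² = 3.89 × 10³⁸ m/s².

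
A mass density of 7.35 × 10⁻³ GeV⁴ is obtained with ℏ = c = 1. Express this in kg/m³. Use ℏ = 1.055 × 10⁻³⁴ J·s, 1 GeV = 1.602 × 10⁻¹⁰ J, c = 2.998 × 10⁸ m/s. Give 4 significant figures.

1.702 × 10¹⁸ kg/m³

Mass density is [E]/(c²[L]³) = [E]⁴/(ℏ³c⁵).
1 GeV⁴ → 1/(ℏ³c⁵) × (1 GeV in J)⁴ = 2.316 × 10²⁰ kg/m³.
Result: 7.35 × 10⁻³ × 2.316 × 10²⁰ = 1.702 × 10¹⁸ kg/m³.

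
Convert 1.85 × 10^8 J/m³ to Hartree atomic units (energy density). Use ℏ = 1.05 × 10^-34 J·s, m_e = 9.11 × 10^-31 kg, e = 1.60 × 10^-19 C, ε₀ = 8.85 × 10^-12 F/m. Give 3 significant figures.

atomic unit of energy density: u_au = E_h/a₀³ = m_e⁴e¹⁰/((4πε₀)⁵ℏ⁸) = 3.01 × 10^13 J/m³.
1.85 × 10^8 / 3.01 × 10^13 = 6.14 × 10^-6

6.14 × 10^-6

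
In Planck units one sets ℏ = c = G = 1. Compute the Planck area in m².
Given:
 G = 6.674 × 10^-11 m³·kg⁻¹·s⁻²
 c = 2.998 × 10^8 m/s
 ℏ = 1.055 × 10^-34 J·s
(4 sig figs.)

A_P = ℏG/c³
  = 7.041 × 10^-45 / 2.695 × 10^25
  = 2.613 × 10^-70 m²

2.613 × 10^-70 m²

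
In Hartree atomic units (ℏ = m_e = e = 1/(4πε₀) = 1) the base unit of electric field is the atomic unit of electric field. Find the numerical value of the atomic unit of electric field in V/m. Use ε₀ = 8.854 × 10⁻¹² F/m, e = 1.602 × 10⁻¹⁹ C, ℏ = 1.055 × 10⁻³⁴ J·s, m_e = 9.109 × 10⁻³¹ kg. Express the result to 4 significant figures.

E_au = E_h/(e a₀) = m_e²e⁵/((4πε₀)³ℏ⁴)
E_h = 4.354 × 10⁻¹⁸ J
a₀ = 5.297 × 10⁻¹¹ m
E_h/(e·a₀) = 5.131 × 10¹¹ V/m

5.131 × 10¹¹ V/m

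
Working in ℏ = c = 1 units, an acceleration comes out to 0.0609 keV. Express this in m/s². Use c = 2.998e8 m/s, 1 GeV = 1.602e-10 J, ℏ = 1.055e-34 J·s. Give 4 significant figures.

2.772e25 m/s²

Acceleration is [L]/[T]² = c·[E]/ℏ.
1 GeV → c/ℏ × (1 GeV in J) = 4.552e32 m/s².
Convert the energy scale: 0.0609 keV = 6.09e-8 GeV.
Result: 6.09e-8 × 4.552e32 = 2.772e25 m/s².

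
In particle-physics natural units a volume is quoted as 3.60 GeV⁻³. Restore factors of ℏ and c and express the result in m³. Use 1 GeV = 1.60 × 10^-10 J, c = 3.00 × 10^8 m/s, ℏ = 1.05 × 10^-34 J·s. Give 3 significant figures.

Volume is [L]³ = [E]⁻³·(ℏc)³.
1 GeV⁻³ → (ℏc)³ × (1 GeV in J)⁻³ = 7.63 × 10^-48 m³.
Result: 3.60 × 7.63 × 10^-48 = 2.75 × 10^-47 m³.

2.75 × 10^-47 m³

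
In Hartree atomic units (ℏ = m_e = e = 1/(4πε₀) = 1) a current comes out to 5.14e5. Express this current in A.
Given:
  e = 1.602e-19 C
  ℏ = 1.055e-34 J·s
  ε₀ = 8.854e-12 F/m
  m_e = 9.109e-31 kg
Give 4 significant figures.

3.399e3 A

One atomic unit of electric current: I_au = e E_h/ℏ = m_e e⁵/((4πε₀)²ℏ³) = 6.612e-3 A.
5.14e5 × 6.612e-3 A = 3.399e3 A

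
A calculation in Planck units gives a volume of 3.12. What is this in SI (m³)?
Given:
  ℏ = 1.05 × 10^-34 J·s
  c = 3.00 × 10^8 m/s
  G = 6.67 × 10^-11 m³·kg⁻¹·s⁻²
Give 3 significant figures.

One Planck volume: V_P = (ℏG/c³)^(3/2) = 4.18 × 10^-105 m³.
3.12 × 4.18 × 10^-105 m³ = 1.30 × 10^-104 m³

1.30 × 10^-104 m³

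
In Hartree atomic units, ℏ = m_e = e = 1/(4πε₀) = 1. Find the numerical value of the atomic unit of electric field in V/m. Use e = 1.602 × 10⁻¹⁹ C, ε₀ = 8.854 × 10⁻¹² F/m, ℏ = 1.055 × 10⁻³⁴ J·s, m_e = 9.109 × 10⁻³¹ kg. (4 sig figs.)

The unique combination of the constants set to 1 with dimensions of electric field is E_au = E_h/(e a₀) = m_e²e⁵/((4πε₀)³ℏ⁴).
E_h = 4.354 × 10⁻¹⁸ J
a₀ = 5.297 × 10⁻¹¹ m
E_h/(e·a₀) = 5.131 × 10¹¹ V/m

5.131 × 10¹¹ V/m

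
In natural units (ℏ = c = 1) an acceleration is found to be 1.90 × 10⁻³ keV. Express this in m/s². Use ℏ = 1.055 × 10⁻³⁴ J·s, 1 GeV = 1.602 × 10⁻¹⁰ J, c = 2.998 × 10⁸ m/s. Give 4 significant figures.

8.650 × 10²³ m/s²

Acceleration is [L]/[T]² = c·[E]/ℏ.
1 GeV → c/ℏ × (1 GeV in J) = 4.552 × 10³² m/s².
Convert the energy scale: 1.90 × 10⁻³ keV = 1.90 × 10⁻⁹ GeV.
Result: 1.90 × 10⁻⁹ × 4.552 × 10³² = 8.650 × 10²³ m/s².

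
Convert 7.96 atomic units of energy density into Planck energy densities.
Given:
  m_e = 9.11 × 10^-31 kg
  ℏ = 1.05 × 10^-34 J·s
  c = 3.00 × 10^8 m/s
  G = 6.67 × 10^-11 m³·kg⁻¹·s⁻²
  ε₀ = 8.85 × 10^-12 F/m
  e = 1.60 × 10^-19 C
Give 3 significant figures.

5.12 × 10^-100

atomic unit of energy density: u_au = E_h/a₀³ = m_e⁴e¹⁰/((4πε₀)⁵ℏ⁸) = 3.01 × 10^13 J/m³
Planck energy density: u_P = c⁷/(ℏG²) = 4.68 × 10^113 J/m³
7.96 × 3.01 × 10^13 / 4.68 × 10^113 = 5.12 × 10^-100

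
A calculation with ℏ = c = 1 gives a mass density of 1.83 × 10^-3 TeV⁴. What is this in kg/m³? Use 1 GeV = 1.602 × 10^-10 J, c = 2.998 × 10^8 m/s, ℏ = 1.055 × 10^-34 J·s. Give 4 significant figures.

Mass density is [E]/(c²[L]³) = [E]⁴/(ℏ³c⁵).
1 GeV⁴ → 1/(ℏ³c⁵) × (1 GeV in J)⁴ = 2.316 × 10^20 kg/m³.
Convert the energy scale: 1.83 × 10^-3 TeV⁴ = 1.83 × 10^9 GeV⁴.
Result: 1.83 × 10^9 × 2.316 × 10^20 = 4.238 × 10^29 kg/m³.

4.238 × 10^29 kg/m³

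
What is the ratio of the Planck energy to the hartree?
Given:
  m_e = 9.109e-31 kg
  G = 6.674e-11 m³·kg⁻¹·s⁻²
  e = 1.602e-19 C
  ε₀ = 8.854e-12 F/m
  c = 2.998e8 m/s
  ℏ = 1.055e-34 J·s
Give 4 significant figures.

4.494e26

Planck energy: E_P = √(ℏc⁵/G) = 1.957e9 J
hartree: E_h = m_e e⁴/(4πε₀ℏ)² = 4.354e-18 J
ratio = 1.957e9 / 4.354e-18 = 4.494e26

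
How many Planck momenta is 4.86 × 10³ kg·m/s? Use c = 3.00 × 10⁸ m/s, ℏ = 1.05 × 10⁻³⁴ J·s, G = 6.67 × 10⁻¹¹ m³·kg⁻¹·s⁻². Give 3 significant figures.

745

Planck momentum: p_P = √(ℏc³/G) = 6.52 kg·m/s.
4.86 × 10³ / 6.52 = 745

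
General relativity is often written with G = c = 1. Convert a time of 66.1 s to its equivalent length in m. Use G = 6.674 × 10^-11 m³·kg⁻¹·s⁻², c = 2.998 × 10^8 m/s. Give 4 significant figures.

Time → length via c.
66.1 s × (c) = 1.982 × 10^10 m

1.982 × 10^10 m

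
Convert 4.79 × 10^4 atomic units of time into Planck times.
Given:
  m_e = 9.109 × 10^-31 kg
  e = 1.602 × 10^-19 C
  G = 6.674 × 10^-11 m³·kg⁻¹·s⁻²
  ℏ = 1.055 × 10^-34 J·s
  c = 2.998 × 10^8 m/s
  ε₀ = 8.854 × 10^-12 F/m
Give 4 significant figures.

atomic unit of time: τ_au = (4πε₀)²ℏ³/(m_e e⁴) = 2.423 × 10^-17 s
Planck time: t_P = √(ℏG/c⁵) = 5.392 × 10^-44 s
4.79 × 10^4 × 2.423 × 10^-17 / 5.392 × 10^-44 = 2.152 × 10^31

2.152 × 10^31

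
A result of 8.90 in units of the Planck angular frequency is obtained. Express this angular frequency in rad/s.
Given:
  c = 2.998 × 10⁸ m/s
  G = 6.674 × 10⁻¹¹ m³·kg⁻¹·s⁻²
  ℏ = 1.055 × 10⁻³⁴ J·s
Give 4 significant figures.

1.651 × 10⁴⁴ rad/s

One Planck angular frequency: ω_P = √(c⁵/(ℏG)) = 1.855 × 10⁴³ rad/s.
8.90 × 1.855 × 10⁴³ rad/s = 1.651 × 10⁴⁴ rad/s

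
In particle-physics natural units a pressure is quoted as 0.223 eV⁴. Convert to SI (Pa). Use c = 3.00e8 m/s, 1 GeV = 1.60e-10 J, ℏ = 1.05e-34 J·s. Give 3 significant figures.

4.68 Pa

Pressure is [E]/[L]³ = [E]⁴/(ℏc)³.
1 GeV⁴ → 1/(ℏc)³ × (1 GeV in J)⁴ = 2.10e37 Pa.
Convert the energy scale: 0.223 eV⁴ = 2.23e-37 GeV⁴.
Result: 2.23e-37 × 2.10e37 = 4.68 Pa.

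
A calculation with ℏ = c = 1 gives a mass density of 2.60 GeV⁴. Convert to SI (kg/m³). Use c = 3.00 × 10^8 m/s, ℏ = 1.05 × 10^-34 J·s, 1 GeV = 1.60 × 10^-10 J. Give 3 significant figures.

6.06 × 10^20 kg/m³

Mass density is [E]/(c²[L]³) = [E]⁴/(ℏ³c⁵).
1 GeV⁴ → 1/(ℏ³c⁵) × (1 GeV in J)⁴ = 2.33 × 10^20 kg/m³.
Result: 2.60 × 2.33 × 10^20 = 6.06 × 10^20 kg/m³.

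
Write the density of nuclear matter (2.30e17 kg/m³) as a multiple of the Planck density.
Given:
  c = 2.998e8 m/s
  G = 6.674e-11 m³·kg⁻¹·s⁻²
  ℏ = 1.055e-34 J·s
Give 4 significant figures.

Planck density: ρ_P = c⁵/(ℏG²) = 5.154e96 kg/m³.
2.30e17 / 5.154e96 = 4.463e-80

4.463e-80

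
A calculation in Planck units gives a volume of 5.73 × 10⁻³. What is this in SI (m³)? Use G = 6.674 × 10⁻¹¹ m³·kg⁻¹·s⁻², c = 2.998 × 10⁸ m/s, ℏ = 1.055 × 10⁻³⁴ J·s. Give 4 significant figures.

2.420 × 10⁻¹⁰⁷ m³

One Planck volume: V_P = (ℏG/c³)^(3/2) = 4.224 × 10⁻¹⁰⁵ m³.
5.73 × 10⁻³ × 4.224 × 10⁻¹⁰⁵ m³ = 2.420 × 10⁻¹⁰⁷ m³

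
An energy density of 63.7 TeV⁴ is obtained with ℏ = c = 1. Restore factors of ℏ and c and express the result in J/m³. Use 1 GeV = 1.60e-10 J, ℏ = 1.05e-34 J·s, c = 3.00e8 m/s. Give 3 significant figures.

1.34e51 J/m³

[E]/[L]³ = [E]⁴/(ℏc)³; restore (ℏc)⁻³.
1 GeV⁴ → 1/(ℏc)³ × (1 GeV in J)⁴ = 2.10e37 J/m³.
Convert the energy scale: 63.7 TeV⁴ = 6.37e13 GeV⁴.
Result: 6.37e13 × 2.10e37 = 1.34e51 J/m³.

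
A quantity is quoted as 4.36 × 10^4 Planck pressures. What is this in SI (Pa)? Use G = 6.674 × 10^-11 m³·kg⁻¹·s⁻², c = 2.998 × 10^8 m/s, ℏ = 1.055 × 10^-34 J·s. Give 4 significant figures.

2.020 × 10^118 Pa

One Planck pressure: p_P = c⁷/(ℏG²) = 4.632 × 10^113 Pa.
4.36 × 10^4 × 4.632 × 10^113 Pa = 2.020 × 10^118 Pa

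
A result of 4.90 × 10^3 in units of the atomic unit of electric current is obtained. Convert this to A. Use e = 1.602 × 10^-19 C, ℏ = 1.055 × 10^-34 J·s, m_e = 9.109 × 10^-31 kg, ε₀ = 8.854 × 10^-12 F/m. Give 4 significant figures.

One atomic unit of electric current: I_au = e E_h/ℏ = m_e e⁵/((4πε₀)²ℏ³) = 6.612 × 10^-3 A.
4.90 × 10^3 × 6.612 × 10^-3 A = 32.40 A

32.40 A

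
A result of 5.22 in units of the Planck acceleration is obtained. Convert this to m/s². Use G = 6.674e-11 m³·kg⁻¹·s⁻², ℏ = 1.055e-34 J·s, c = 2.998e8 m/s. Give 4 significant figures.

2.902e52 m/s²

One Planck acceleration: a_P = √(c⁷/(ℏG)) = 5.560e51 m/s².
5.22 × 5.560e51 m/s² = 2.902e52 m/s²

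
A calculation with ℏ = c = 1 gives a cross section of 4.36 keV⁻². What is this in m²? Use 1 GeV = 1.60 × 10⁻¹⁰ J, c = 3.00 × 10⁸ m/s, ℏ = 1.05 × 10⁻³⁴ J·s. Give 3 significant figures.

Area is [L]² = [E]⁻²·(ℏc)²; restore (ℏc)².
1 GeV⁻² → (ℏc)² × (1 GeV in J)⁻² = 3.88 × 10⁻³² m².
Convert the energy scale: 4.36 keV⁻² = 4.36 × 10¹² GeV⁻².
Result: 4.36 × 10¹² × 3.88 × 10⁻³² = 1.69 × 10⁻¹⁹ m².

1.69 × 10⁻¹⁹ m²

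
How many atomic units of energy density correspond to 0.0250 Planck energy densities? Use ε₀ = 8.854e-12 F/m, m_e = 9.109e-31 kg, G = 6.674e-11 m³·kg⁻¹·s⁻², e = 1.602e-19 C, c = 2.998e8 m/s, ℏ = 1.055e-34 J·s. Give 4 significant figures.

Planck energy density: u_P = c⁷/(ℏG²) = 4.632e113 J/m³
atomic unit of energy density: u_au = E_h/a₀³ = m_e⁴e¹⁰/((4πε₀)⁵ℏ⁸) = 2.929e13 J/m³
0.0250 × 4.632e113 / 2.929e13 = 3.954e98

3.954e98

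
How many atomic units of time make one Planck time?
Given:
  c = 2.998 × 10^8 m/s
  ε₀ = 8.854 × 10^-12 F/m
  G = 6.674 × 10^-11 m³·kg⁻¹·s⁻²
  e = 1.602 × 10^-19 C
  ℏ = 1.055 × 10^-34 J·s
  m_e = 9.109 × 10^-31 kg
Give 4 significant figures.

2.225 × 10^-27

Planck time: t_P = √(ℏG/c⁵) = 5.392 × 10^-44 s
atomic unit of time: τ_au = (4πε₀)²ℏ³/(m_e e⁴) = 2.423 × 10^-17 s
ratio = 5.392 × 10^-44 / 2.423 × 10^-17 = 2.225 × 10^-27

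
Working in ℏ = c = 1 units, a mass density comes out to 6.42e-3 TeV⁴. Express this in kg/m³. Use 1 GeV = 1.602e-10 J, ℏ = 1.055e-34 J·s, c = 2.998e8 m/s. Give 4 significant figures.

Mass density is [E]/(c²[L]³) = [E]⁴/(ℏ³c⁵).
1 GeV⁴ → 1/(ℏ³c⁵) × (1 GeV in J)⁴ = 2.316e20 kg/m³.
Convert the energy scale: 6.42e-3 TeV⁴ = 6.42e9 GeV⁴.
Result: 6.42e9 × 2.316e20 = 1.487e30 kg/m³.

1.487e30 kg/m³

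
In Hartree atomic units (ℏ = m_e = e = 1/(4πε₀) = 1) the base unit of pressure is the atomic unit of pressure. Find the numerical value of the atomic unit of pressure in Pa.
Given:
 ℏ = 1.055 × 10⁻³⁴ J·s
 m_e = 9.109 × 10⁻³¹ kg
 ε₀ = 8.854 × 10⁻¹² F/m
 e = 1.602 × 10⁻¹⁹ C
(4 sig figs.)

2.929 × 10¹³ Pa

P_au = E_h/a₀³ = m_e⁴e¹⁰/((4πε₀)⁵ℏ⁸)
E_h = 4.354 × 10⁻¹⁸ J
a₀ = 5.297 × 10⁻¹¹ m
E_h/a₀³ = 2.929 × 10¹³ Pa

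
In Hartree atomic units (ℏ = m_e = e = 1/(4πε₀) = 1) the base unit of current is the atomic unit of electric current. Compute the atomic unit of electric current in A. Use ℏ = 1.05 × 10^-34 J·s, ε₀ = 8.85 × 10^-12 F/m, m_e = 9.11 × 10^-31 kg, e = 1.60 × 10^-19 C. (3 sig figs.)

6.67 × 10^-3 A

I_au = e E_h/ℏ = m_e e⁵/((4πε₀)²ℏ³)
E_h = 4.38 × 10^-18 J
e·E_h/ℏ = 6.67 × 10^-3 A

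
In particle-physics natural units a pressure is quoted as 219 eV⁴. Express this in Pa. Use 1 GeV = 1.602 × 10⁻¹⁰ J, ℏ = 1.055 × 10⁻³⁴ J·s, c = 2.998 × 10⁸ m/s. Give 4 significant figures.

4.559 × 10³ Pa

Pressure is [E]/[L]³ = [E]⁴/(ℏc)³.
1 GeV⁴ → 1/(ℏc)³ × (1 GeV in J)⁴ = 2.082 × 10³⁷ Pa.
Convert the energy scale: 219 eV⁴ = 2.19 × 10⁻³⁴ GeV⁴.
Result: 2.19 × 10⁻³⁴ × 2.082 × 10³⁷ = 4.559 × 10³ Pa.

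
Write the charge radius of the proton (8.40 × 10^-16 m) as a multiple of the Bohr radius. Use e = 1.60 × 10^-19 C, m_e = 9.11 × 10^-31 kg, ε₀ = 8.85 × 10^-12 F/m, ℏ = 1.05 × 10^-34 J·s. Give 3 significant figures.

Bohr radius: a₀ = 4πε₀ℏ²/(m_e e²) = 5.26 × 10^-11 m.
8.40 × 10^-16 / 5.26 × 10^-11 = 1.60 × 10^-5

1.60 × 10^-5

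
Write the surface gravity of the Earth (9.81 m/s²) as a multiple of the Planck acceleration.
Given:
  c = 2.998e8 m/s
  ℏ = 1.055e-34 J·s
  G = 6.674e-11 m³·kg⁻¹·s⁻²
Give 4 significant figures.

Planck acceleration: a_P = √(c⁷/(ℏG)) = 5.560e51 m/s².
9.81 / 5.560e51 = 1.764e-51

1.764e-51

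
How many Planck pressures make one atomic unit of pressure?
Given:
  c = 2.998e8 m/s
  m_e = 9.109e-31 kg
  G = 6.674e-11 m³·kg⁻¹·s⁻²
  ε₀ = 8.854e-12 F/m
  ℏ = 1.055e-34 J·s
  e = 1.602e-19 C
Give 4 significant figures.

6.323e-101

atomic unit of pressure: P_au = E_h/a₀³ = m_e⁴e¹⁰/((4πε₀)⁵ℏ⁸) = 2.929e13 Pa
Planck pressure: p_P = c⁷/(ℏG²) = 4.632e113 Pa
ratio = 2.929e13 / 4.632e113 = 6.323e-101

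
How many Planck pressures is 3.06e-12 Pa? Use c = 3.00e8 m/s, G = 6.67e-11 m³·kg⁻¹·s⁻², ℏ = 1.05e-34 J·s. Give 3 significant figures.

6.54e-126

Planck pressure: p_P = c⁷/(ℏG²) = 4.68e113 Pa.
3.06e-12 / 4.68e113 = 6.54e-126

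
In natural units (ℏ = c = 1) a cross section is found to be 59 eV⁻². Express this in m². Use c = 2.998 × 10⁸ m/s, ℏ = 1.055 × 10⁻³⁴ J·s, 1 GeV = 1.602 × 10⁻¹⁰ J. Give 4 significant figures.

2.300 × 10⁻¹² m²

Area is [L]² = [E]⁻²·(ℏc)²; restore (ℏc)².
1 GeV⁻² → (ℏc)² × (1 GeV in J)⁻² = 3.898 × 10⁻³² m².
Convert the energy scale: 59 eV⁻² = 5.90 × 10¹⁹ GeV⁻².
Result: 5.90 × 10¹⁹ × 3.898 × 10⁻³² = 2.300 × 10⁻¹² m².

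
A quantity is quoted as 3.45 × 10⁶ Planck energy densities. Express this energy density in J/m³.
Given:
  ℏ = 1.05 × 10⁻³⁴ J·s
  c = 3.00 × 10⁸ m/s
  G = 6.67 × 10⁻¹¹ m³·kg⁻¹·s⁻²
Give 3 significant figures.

One Planck energy density: u_P = c⁷/(ℏG²) = 4.68 × 10¹¹³ J/m³.
3.45 × 10⁶ × 4.68 × 10¹¹³ J/m³ = 1.62 × 10¹²⁰ J/m³

1.62 × 10¹²⁰ J/m³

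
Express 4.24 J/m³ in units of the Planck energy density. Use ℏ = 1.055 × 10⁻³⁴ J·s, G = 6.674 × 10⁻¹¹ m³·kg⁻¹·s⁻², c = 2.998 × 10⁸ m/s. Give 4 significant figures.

9.153 × 10⁻¹¹⁴

Planck energy density: u_P = c⁷/(ℏG²) = 4.632 × 10¹¹³ J/m³.
4.24 / 4.632 × 10¹¹³ = 9.153 × 10⁻¹¹⁴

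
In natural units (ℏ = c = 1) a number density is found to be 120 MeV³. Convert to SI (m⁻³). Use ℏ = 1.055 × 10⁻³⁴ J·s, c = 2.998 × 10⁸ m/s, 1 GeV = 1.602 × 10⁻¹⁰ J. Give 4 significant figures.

Number density is [L]⁻³ = [E]³/(ℏc)³.
1 GeV³ → 1/(ℏc)³ × (1 GeV in J)³ = 1.299 × 10⁴⁷ m⁻³.
Convert the energy scale: 120 MeV³ = 1.20 × 10⁻⁷ GeV³.
Result: 1.20 × 10⁻⁷ × 1.299 × 10⁴⁷ = 1.559 × 10⁴⁰ m⁻³.

1.559 × 10⁴⁰ m⁻³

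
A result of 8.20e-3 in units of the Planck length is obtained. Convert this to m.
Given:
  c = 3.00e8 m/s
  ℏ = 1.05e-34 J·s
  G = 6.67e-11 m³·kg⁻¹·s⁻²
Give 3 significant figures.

1.32e-37 m

One Planck length: ℓ_P = √(ℏG/c³) = 1.61e-35 m.
8.20e-3 × 1.61e-35 m = 1.32e-37 m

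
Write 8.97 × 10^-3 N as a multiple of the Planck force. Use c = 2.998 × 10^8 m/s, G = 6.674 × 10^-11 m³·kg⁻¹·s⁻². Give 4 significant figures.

Planck force: F_P = c⁴/G = 1.210 × 10^44 N.
8.97 × 10^-3 / 1.210 × 10^44 = 7.411 × 10^-47

7.411 × 10^-47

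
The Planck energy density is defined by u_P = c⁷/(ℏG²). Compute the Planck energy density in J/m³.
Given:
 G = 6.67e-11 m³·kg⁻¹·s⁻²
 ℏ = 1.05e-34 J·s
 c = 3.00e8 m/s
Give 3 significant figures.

u_P = c⁷/(ℏG²)
  = 2.19e59 / 4.67e-55
  = 4.68e113 J/m³

4.68e113 J/m³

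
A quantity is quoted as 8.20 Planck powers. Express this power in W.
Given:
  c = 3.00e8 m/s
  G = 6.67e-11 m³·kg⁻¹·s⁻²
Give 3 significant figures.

2.99e53 W

One Planck power: P_P = c⁵/G = 3.64e52 W.
8.20 × 3.64e52 W = 2.99e53 W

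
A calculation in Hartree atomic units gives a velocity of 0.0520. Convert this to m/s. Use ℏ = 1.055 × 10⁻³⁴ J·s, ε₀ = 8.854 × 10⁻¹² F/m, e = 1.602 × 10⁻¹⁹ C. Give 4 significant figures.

1.137 × 10⁵ m/s

One atomic unit of velocity: v_au = e²/(4πε₀ℏ) = 2.186 × 10⁶ m/s.
0.0520 × 2.186 × 10⁶ m/s = 1.137 × 10⁵ m/s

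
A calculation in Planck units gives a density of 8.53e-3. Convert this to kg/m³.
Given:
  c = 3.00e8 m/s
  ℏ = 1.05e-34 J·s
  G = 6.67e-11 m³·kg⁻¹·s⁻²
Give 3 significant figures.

One Planck density: ρ_P = c⁵/(ℏG²) = 5.20e96 kg/m³.
8.53e-3 × 5.20e96 kg/m³ = 4.44e94 kg/m³

4.44e94 kg/m³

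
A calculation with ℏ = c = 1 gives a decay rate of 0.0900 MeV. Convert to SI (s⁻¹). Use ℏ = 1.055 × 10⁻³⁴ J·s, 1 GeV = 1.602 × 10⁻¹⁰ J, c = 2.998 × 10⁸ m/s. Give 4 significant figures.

1.367 × 10²⁰ s⁻¹

A rate is [E]/ℏ; divide by ℏ.
1 GeV → 1/ℏ × (1 GeV in J) = 1.518 × 10²⁴ s⁻¹.
Convert the energy scale: 0.0900 MeV = 9.00 × 10⁻⁵ GeV.
Result: 9.00 × 10⁻⁵ × 1.518 × 10²⁴ = 1.367 × 10²⁰ s⁻¹.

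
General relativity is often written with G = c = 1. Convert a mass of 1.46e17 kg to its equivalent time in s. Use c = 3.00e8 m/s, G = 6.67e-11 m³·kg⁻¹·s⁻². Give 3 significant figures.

3.61e-19 s

Mass → time via G/c³.
1.46e17 kg × (G/c³) = 3.61e-19 s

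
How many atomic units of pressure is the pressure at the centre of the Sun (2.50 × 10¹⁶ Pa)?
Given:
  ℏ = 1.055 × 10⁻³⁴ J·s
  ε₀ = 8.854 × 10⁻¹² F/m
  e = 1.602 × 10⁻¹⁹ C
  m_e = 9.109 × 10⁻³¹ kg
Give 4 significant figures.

853.5

atomic unit of pressure: P_au = E_h/a₀³ = m_e⁴e¹⁰/((4πε₀)⁵ℏ⁸) = 2.929 × 10¹³ Pa.
2.50 × 10¹⁶ / 2.929 × 10¹³ = 853.5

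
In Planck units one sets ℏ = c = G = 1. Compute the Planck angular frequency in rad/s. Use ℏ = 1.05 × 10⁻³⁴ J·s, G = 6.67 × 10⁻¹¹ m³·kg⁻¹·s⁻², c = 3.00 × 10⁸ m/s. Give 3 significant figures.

1.86 × 10⁴³ rad/s

ω_P = √(c⁵/(ℏG))
  = √(3.47 × 10⁸⁶)
  = 1.86 × 10⁴³ rad/s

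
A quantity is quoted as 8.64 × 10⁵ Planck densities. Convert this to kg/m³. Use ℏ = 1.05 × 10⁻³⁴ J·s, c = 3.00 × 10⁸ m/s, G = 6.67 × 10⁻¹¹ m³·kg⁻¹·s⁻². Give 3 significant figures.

4.49 × 10¹⁰² kg/m³

One Planck density: ρ_P = c⁵/(ℏG²) = 5.20 × 10⁹⁶ kg/m³.
8.64 × 10⁵ × 5.20 × 10⁹⁶ kg/m³ = 4.49 × 10¹⁰² kg/m³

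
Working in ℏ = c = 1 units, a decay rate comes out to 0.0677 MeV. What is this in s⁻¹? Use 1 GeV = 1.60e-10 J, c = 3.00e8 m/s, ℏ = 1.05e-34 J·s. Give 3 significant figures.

1.03e20 s⁻¹

A rate is [E]/ℏ; divide by ℏ.
1 GeV → 1/ℏ × (1 GeV in J) = 1.52e24 s⁻¹.
Convert the energy scale: 0.0677 MeV = 6.77e-5 GeV.
Result: 6.77e-5 × 1.52e24 = 1.03e20 s⁻¹.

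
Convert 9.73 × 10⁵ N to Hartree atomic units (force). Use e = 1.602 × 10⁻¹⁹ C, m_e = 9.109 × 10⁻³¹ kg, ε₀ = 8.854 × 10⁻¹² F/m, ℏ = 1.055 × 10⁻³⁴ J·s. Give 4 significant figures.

atomic unit of force: F_au = E_h/a₀ = m_e²e⁶/((4πε₀)³ℏ⁴) = 8.220 × 10⁻⁸ N.
9.73 × 10⁵ / 8.220 × 10⁻⁸ = 1.184 × 10¹³

1.184 × 10¹³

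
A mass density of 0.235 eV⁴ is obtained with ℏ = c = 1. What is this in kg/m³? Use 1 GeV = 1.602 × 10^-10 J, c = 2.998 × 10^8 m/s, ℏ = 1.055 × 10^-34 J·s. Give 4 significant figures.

Mass density is [E]/(c²[L]³) = [E]⁴/(ℏ³c⁵).
1 GeV⁴ → 1/(ℏ³c⁵) × (1 GeV in J)⁴ = 2.316 × 10^20 kg/m³.
Convert the energy scale: 0.235 eV⁴ = 2.35 × 10^-37 GeV⁴.
Result: 2.35 × 10^-37 × 2.316 × 10^20 = 5.443 × 10^-17 kg/m³.

5.443 × 10^-17 kg/m³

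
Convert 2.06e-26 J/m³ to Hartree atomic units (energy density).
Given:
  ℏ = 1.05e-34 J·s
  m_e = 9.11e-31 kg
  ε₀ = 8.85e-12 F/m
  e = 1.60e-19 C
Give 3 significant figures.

atomic unit of energy density: u_au = E_h/a₀³ = m_e⁴e¹⁰/((4πε₀)⁵ℏ⁸) = 3.01e13 J/m³.
2.06e-26 / 3.01e13 = 6.84e-40

6.84e-40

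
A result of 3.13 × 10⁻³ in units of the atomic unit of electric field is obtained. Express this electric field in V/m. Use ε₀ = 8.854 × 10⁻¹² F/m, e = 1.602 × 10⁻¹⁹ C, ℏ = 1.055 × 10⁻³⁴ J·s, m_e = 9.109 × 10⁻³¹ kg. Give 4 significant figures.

One atomic unit of electric field: E_au = E_h/(e a₀) = m_e²e⁵/((4πε₀)³ℏ⁴) = 5.131 × 10¹¹ V/m.
3.13 × 10⁻³ × 5.131 × 10¹¹ V/m = 1.606 × 10⁹ V/m

1.606 × 10⁹ V/m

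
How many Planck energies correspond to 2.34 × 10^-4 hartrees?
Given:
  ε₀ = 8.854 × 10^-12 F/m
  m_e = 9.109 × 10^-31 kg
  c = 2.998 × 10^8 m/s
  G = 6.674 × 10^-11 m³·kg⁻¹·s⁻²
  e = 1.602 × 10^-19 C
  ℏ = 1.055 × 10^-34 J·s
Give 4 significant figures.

hartree: E_h = m_e e⁴/(4πε₀ℏ)² = 4.354 × 10^-18 J
Planck energy: E_P = √(ℏc⁵/G) = 1.957 × 10^9 J
2.34 × 10^-4 × 4.354 × 10^-18 / 1.957 × 10^9 = 5.207 × 10^-31

5.207 × 10^-31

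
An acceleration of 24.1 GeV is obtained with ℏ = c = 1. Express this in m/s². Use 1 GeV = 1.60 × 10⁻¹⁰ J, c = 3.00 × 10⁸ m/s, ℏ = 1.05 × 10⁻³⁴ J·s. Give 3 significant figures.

1.10 × 10³⁴ m/s²

Acceleration is [L]/[T]² = c·[E]/ℏ.
1 GeV → c/ℏ × (1 GeV in J) = 4.57 × 10³² m/s².
Result: 24.1 × 4.57 × 10³² = 1.10 × 10³⁴ m/s².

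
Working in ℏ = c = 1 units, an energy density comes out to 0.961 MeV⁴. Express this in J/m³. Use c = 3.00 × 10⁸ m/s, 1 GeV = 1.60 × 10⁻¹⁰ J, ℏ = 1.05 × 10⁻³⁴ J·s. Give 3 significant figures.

[E]/[L]³ = [E]⁴/(ℏc)³; restore (ℏc)⁻³.
1 GeV⁴ → 1/(ℏc)³ × (1 GeV in J)⁴ = 2.10 × 10³⁷ J/m³.
Convert the energy scale: 0.961 MeV⁴ = 9.61 × 10⁻¹³ GeV⁴.
Result: 9.61 × 10⁻¹³ × 2.10 × 10³⁷ = 2.01 × 10²⁵ J/m³.

2.01 × 10²⁵ J/m³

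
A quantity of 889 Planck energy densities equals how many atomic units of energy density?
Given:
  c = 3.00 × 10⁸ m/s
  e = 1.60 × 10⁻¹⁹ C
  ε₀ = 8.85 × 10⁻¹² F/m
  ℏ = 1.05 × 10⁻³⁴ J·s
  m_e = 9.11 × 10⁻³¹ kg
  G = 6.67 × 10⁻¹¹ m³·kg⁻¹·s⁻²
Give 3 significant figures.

1.38 × 10¹⁰³

Planck energy density: u_P = c⁷/(ℏG²) = 4.68 × 10¹¹³ J/m³
atomic unit of energy density: u_au = E_h/a₀³ = m_e⁴e¹⁰/((4πε₀)⁵ℏ⁸) = 3.01 × 10¹³ J/m³
889 × 4.68 × 10¹¹³ / 3.01 × 10¹³ = 1.38 × 10¹⁰³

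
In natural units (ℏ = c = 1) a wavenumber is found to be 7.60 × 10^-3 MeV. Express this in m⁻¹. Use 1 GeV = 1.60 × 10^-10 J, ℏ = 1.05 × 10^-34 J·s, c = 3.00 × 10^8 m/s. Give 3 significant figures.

3.86 × 10^10 m⁻¹

Inverse length is [E]/(ℏc).
1 GeV → 1/(ℏc) × (1 GeV in J) = 5.08 × 10^15 m⁻¹.
Convert the energy scale: 7.60 × 10^-3 MeV = 7.60 × 10^-6 GeV.
Result: 7.60 × 10^-6 × 5.08 × 10^15 = 3.86 × 10^10 m⁻¹.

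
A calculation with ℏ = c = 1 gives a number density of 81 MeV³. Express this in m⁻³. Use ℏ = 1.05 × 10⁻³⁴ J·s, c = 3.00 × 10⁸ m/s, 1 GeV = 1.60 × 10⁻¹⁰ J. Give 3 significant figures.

1.06 × 10⁴⁰ m⁻³

Number density is [L]⁻³ = [E]³/(ℏc)³.
1 GeV³ → 1/(ℏc)³ × (1 GeV in J)³ = 1.31 × 10⁴⁷ m⁻³.
Convert the energy scale: 81 MeV³ = 8.10 × 10⁻⁸ GeV³.
Result: 8.10 × 10⁻⁸ × 1.31 × 10⁴⁷ = 1.06 × 10⁴⁰ m⁻³.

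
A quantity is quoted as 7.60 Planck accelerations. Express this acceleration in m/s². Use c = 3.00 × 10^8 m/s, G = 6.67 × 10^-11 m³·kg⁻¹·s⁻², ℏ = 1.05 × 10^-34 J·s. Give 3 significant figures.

One Planck acceleration: a_P = √(c⁷/(ℏG)) = 5.59 × 10^51 m/s².
7.60 × 5.59 × 10^51 m/s² = 4.25 × 10^52 m/s²

4.25 × 10^52 m/s²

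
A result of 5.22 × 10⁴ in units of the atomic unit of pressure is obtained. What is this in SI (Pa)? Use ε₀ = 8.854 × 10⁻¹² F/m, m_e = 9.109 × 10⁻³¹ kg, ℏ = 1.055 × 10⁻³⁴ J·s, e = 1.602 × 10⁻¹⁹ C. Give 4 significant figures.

1.529 × 10¹⁸ Pa

One atomic unit of pressure: P_au = E_h/a₀³ = m_e⁴e¹⁰/((4πε₀)⁵ℏ⁸) = 2.929 × 10¹³ Pa.
5.22 × 10⁴ × 2.929 × 10¹³ Pa = 1.529 × 10¹⁸ Pa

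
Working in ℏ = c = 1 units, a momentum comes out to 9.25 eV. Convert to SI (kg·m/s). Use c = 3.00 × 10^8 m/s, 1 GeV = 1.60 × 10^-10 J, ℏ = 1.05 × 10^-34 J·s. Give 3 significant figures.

Momentum is [E]/c; divide by c.
1 GeV → 1/c × (1 GeV in J) = 5.33 × 10^-19 kg·m/s.
Convert the energy scale: 9.25 eV = 9.25 × 10^-9 GeV.
Result: 9.25 × 10^-9 × 5.33 × 10^-19 = 4.93 × 10^-27 kg·m/s.

4.93 × 10^-27 kg·m/s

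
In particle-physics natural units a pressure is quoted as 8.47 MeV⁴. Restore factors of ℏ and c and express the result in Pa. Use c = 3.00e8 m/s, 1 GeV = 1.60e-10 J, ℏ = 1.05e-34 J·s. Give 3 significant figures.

Pressure is [E]/[L]³ = [E]⁴/(ℏc)³.
1 GeV⁴ → 1/(ℏc)³ × (1 GeV in J)⁴ = 2.10e37 Pa.
Convert the energy scale: 8.47 MeV⁴ = 8.47e-12 GeV⁴.
Result: 8.47e-12 × 2.10e37 = 1.78e26 Pa.

1.78e26 Pa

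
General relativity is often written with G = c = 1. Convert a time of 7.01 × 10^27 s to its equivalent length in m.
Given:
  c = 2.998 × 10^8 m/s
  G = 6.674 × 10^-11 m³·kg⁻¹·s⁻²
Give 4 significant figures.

2.102 × 10^36 m

Time → length via c.
7.01 × 10^27 s × (c) = 2.102 × 10^36 m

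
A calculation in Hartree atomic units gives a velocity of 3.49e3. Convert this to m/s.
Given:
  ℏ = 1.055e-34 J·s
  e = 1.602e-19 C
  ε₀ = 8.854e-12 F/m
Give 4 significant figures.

One atomic unit of velocity: v_au = e²/(4πε₀ℏ) = 2.186e6 m/s.
3.49e3 × 2.186e6 m/s = 7.630e9 m/s

7.630e9 m/s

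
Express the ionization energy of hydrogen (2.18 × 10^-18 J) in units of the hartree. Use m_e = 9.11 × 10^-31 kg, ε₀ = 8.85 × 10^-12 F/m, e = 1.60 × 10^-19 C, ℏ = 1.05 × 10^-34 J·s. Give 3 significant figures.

hartree: E_h = m_e e⁴/(4πε₀ℏ)² = 4.38 × 10^-18 J.
2.18 × 10^-18 / 4.38 × 10^-18 = 0.498

0.498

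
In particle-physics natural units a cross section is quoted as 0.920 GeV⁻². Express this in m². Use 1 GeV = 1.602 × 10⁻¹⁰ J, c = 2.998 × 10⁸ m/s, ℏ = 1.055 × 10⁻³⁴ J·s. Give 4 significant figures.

Area is [L]² = [E]⁻²·(ℏc)²; restore (ℏc)².
1 GeV⁻² → (ℏc)² × (1 GeV in J)⁻² = 3.898 × 10⁻³² m².
Result: 0.920 × 3.898 × 10⁻³² = 3.586 × 10⁻³² m².

3.586 × 10⁻³² m²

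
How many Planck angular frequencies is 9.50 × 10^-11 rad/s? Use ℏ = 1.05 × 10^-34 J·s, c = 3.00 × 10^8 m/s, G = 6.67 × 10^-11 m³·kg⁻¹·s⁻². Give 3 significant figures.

Planck angular frequency: ω_P = √(c⁵/(ℏG)) = 1.86 × 10^43 rad/s.
9.50 × 10^-11 / 1.86 × 10^43 = 5.10 × 10^-54

5.10 × 10^-54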